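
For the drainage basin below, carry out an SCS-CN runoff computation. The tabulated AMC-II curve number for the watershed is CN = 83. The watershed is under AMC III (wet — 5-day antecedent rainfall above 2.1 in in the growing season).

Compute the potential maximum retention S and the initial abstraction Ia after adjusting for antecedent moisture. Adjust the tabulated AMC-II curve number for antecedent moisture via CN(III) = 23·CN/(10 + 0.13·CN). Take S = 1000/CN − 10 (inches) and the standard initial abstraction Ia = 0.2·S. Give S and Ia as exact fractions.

CN(III) from CN(II)=83: (23·83)/(10 + 0.13·83) = 190900/2079 ≈ 91.823
Max retention: S = 1000/(190900/2079) − 10 = 1700/1909 in (≈ 0.891 in)
Ia = 0.2S: 0.2·0.891 = 0.178 in (exactly 340/1909)

S = 1700/1909 in ≈ 0.891 in; Ia = 340/1909 in ≈ 0.178 in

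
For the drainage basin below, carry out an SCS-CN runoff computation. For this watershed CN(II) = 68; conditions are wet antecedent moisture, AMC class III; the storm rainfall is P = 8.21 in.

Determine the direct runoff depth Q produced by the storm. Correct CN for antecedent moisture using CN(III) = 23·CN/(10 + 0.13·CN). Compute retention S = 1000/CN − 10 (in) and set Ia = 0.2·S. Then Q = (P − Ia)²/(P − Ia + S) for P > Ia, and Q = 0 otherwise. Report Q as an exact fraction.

Q = 93031710121/15053930100 in ≈ 6.180 in

Wet (AMC III): CN(III) = 23·68/(10 + 0.13·68) = 1564/(471/25) = 39100/471 ≈ 83.015
Retention S: 1000/CN − 10 with CN=83.015 → S = 800/391 ≈ 2.046 in
Initial abstraction Ia = S/5 = (800/391)/5 = 160/391 ≈ 0.409 in
P − Ia = 8.210 − 0.409 = 305011/39100 ≈ 7.801 in (> 0, runoff occurs)
Q = (305011/39100)²/((305011/39100) + 800/391) = (93031710121/1528810000)/(385011/39100) = 93031710121/15053930100 in ≈ 6.180 in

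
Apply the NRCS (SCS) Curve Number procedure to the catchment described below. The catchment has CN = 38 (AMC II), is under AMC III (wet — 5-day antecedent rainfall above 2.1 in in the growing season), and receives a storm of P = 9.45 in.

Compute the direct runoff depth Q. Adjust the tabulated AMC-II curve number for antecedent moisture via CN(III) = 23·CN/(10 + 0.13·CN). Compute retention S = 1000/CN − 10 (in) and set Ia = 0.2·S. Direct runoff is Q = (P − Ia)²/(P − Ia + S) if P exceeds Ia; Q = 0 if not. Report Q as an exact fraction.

Wet (AMC III): CN(III) = 23·38/(10 + 0.13·38) = 874/(747/50) = 43700/747 ≈ 58.501
Retention S: 1000/CN − 10 with CN=58.501 → S = 3100/437 ≈ 7.094 in
Ia = 0.2S: 0.2·7.094 = 1.419 in (exactly 620/437)
Since P=9.450 > Ia=1.419: effective rainfall P−Ia = 70193/8740 in
Runoff Q = (P−Ia)²/(P−Ia+S) = (8.031)²/(8.031+7.094) = 4927057249/1155366820 ≈ 4.264 in

Q = 4927057249/1155366820 in ≈ 4.264 in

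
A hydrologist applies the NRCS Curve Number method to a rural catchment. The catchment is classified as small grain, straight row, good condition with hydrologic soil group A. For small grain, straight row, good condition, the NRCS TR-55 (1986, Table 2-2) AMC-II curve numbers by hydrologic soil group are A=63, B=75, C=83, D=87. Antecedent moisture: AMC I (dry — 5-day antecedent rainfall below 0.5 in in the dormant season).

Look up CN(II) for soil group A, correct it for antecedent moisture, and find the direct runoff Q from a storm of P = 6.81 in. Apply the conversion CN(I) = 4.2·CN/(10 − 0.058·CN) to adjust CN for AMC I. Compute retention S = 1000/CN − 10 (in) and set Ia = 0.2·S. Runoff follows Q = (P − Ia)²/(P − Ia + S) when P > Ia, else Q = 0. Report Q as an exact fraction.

NRCS table: small grain, straight row, good condition, soil group A → CN(II) = 63
Adjust CN=63 to AMC I: 4.2·63/(10 − 0.058·63) → (1323/5) ÷ (3173/500) = 132300/3173 ≈ 41.696
Max retention: S = 1000/(132300/3173) − 10 = 18500/1323 in (≈ 13.983 in)
Ia = 0.2·(18500/1323) = 3700/1323 in ≈ 2.797 in
P − Ia = 6.810 − 2.797 = 530963/132300 ≈ 4.013 in (> 0, runoff occurs)
Q: (530963/132300)² ÷ (2380963/132300) = 281921707369/315001404900 in (≈ 0.895 in)

Q = 281921707369/315001404900 in ≈ 0.895 in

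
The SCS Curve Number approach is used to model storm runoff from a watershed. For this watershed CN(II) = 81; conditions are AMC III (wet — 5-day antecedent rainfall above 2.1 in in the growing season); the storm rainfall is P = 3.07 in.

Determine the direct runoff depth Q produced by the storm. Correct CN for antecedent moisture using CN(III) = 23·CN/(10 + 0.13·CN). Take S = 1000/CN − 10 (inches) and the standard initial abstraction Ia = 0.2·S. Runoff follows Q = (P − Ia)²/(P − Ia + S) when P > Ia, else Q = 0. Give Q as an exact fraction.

Q = 285092991481/134870208300 in ≈ 2.114 in

CN(III) from CN(II)=81: (23·81)/(10 + 0.13·81) = 186300/2053 ≈ 90.745
Retention S: 1000/CN − 10 with CN=90.745 → S = 1900/1863 ≈ 1.020 in
Ia = 0.2S: 0.2·1.020 = 0.204 in (exactly 380/1863)
P − Ia = 3.070 − 0.204 = 533941/186300 ≈ 2.866 in (> 0, runoff occurs)
Q: (533941/186300)² ÷ (723941/186300) = 285092991481/134870208300 in (≈ 2.114 in)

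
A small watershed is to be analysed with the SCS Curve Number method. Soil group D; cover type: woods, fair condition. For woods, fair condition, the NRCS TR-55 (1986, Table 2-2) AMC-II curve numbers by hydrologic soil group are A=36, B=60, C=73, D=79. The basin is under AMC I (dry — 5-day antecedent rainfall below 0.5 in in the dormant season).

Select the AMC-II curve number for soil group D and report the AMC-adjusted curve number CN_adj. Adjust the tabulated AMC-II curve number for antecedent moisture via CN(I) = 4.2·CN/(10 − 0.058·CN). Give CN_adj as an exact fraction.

CN_adj = 7900/129 ≈ 61.240

NRCS table: woods, fair condition, soil group D → CN(II) = 79
Adjust CN=79 to AMC I: 4.2·79/(10 − 0.058·79) → (1659/5) ÷ (2709/500) = 7900/129 ≈ 61.240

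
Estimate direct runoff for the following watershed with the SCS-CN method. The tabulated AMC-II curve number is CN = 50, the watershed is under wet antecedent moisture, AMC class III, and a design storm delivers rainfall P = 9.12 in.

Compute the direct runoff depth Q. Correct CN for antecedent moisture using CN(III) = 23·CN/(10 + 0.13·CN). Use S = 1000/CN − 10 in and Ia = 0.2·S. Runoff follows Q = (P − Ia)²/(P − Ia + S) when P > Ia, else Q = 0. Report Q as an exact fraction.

Adjust CN=50 to AMC III: 23·50/(10 + 0.13·50) → 1150 ÷ (33/2) = 2300/33 ≈ 69.697
Max retention: S = 1000/(2300/33) − 10 = 100/23 in (≈ 4.348 in)
Initial abstraction Ia = S/5 = (100/23)/5 = 20/23 ≈ 0.870 in
P − Ia = 9.120 − 0.870 = 4744/575 ≈ 8.250 in (> 0, runoff occurs)
Runoff Q = (P−Ia)²/(P−Ia+S) = (8.250)²/(8.250+4.348) = 5626384/1041325 ≈ 5.403 in

Q = 5626384/1041325 in ≈ 5.403 in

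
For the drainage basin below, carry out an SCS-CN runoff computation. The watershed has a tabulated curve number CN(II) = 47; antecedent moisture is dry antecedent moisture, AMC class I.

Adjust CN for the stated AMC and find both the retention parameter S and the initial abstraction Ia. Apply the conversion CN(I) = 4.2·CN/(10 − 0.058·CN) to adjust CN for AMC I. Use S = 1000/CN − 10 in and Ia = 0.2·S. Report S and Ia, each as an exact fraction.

S = 26500/987 in ≈ 26.849 in; Ia = 5300/987 in ≈ 5.370 in

Dry (AMC I): CN(I) = 4.2·47/(10 − 0.058·47) = (987/5)/(3637/500) = 98700/3637 ≈ 27.138
Retention S: 1000/CN − 10 with CN=27.138 → S = 26500/987 ≈ 26.849 in
Initial abstraction Ia = S/5 = (26500/987)/5 = 5300/987 ≈ 5.370 in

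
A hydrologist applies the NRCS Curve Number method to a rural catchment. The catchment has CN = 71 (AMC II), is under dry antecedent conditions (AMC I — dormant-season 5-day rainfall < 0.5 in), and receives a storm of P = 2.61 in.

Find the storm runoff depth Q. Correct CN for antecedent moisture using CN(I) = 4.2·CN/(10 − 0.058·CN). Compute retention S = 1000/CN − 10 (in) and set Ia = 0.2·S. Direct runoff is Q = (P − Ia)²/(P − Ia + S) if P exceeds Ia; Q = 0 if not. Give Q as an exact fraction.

Q = 338997269/7964772900 in ≈ 0.043 in

CN(I) from CN(II)=71: (4.2·71)/(10 − 0.058·71) = 149100/2941 ≈ 50.697
Max retention: S = 1000/(149100/2941) − 10 = 14500/1491 in (≈ 9.725 in)
Ia = 0.2S: 0.2·9.725 = 1.945 in (exactly 2900/1491)
P − Ia = 2.610 − 1.945 = 99151/149100 ≈ 0.665 in (> 0, runoff occurs)
Q = (99151/149100)²/((99151/149100) + 14500/1491) = (9830920801/22230810000)/(1549151/149100) = 338997269/7964772900 in ≈ 0.043 in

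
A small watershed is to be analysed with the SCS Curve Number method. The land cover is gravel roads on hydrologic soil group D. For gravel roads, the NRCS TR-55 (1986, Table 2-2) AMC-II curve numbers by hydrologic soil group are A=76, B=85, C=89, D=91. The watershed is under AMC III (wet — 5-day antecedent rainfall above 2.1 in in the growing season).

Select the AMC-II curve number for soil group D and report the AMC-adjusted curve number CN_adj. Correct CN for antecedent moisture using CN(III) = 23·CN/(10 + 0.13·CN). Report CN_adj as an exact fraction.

NRCS table: gravel roads, soil group D → CN(II) = 91
CN(III) from CN(II)=91: (23·91)/(10 + 0.13·91) = 209300/2183 ≈ 95.877

CN_adj = 209300/2183 ≈ 95.877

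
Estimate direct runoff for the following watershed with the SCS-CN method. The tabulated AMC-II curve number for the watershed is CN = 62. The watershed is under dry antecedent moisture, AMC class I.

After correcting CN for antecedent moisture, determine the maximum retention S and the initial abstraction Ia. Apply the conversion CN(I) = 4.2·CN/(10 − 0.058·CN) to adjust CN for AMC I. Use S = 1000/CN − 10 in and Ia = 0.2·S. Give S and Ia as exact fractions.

Dry (AMC I): CN(I) = 4.2·62/(10 − 0.058·62) = (1302/5)/(1601/250) = 65100/1601 ≈ 40.662
Max retention: S = 1000/(65100/1601) − 10 = 9500/651 in (≈ 14.593 in)
Initial abstraction Ia = S/5 = (9500/651)/5 = 1900/651 ≈ 2.919 in

S = 9500/651 in ≈ 14.593 in; Ia = 1900/651 in ≈ 2.919 in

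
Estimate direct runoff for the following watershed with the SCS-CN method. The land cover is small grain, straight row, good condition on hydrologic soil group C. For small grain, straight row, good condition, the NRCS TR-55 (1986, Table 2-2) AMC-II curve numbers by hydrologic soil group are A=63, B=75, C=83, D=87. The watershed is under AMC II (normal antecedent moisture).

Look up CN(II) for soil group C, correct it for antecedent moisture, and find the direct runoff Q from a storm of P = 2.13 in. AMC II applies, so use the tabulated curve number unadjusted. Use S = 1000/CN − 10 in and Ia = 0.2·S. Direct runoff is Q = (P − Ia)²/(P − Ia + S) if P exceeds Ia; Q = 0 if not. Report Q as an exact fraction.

Q = 203889841/259615700 in ≈ 0.785 in

NRCS table: small grain, straight row, good condition, soil group C → CN(II) = 83
CN(II) = 83; AMC II needs no correction.
Retention S: 1000/CN − 10 with CN=83.000 → S = 170/83 ≈ 2.048 in
Ia = 0.2·(170/83) = 34/83 in ≈ 0.410 in
Since P=2.130 > Ia=0.410: effective rainfall P−Ia = 14279/8300 in
Q = (14279/8300)²/((14279/8300) + 170/83) = (203889841/68890000)/(31279/8300) = 203889841/259615700 in ≈ 0.785 in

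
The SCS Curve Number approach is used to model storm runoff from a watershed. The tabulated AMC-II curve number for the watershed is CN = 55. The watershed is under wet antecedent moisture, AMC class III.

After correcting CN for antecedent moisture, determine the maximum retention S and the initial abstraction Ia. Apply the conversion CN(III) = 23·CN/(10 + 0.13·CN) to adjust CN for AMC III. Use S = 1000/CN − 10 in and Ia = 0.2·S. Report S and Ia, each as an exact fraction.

S = 900/253 in ≈ 3.557 in; Ia = 180/253 in ≈ 0.711 in

CN(III) from CN(II)=55: (23·55)/(10 + 0.13·55) = 25300/343 ≈ 73.761
Retention S: 1000/CN − 10 with CN=73.761 → S = 900/253 ≈ 3.557 in
Ia = 0.2·(900/253) = 180/253 in ≈ 0.711 in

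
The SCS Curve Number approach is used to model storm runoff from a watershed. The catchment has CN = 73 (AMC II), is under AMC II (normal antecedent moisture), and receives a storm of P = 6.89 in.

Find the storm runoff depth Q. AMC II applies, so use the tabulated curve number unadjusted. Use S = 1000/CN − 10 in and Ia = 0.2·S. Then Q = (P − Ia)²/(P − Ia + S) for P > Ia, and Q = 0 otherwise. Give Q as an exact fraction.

CN(II) = 73; AMC II needs no correction.
S = 1000/73 − 10 = 270/73 in ≈ 3.699 in
Ia = 0.2S: 0.2·3.699 = 0.740 in (exactly 54/73)
Excess rainfall: 6.890 − 0.740 = 6.150 in; P > Ia so Q > 0
Q = (44897/7300)²/((44897/7300) + 270/73) = (2015740609/53290000)/(71897/7300) = 2015740609/524848100 in ≈ 3.841 in

Q = 2015740609/524848100 in ≈ 3.841 in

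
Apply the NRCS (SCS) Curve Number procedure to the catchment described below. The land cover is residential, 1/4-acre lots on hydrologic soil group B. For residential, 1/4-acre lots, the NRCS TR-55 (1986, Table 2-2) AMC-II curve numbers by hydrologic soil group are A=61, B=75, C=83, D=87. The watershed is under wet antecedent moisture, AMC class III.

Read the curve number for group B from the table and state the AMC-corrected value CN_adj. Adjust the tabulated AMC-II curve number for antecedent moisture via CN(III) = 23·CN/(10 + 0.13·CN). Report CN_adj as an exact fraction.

CN_adj = 6900/79 ≈ 87.342

NRCS table: residential, 1/4-acre lots, soil group B → CN(II) = 75
Adjust CN=75 to AMC III: 23·75/(10 + 0.13·75) → 1725 ÷ (79/4) = 6900/79 ≈ 87.342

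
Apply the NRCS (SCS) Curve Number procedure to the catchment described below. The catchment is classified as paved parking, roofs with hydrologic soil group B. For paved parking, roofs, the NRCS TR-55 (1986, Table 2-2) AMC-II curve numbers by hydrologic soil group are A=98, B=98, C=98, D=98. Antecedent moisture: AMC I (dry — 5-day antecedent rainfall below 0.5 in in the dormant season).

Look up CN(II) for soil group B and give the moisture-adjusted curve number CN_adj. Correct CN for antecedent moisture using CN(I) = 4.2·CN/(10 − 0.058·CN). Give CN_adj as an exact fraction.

NRCS table: paved parking, roofs, soil group B → CN(II) = 98
CN(I) from CN(II)=98: (4.2·98)/(10 − 0.058·98) = 102900/1079 ≈ 95.366

CN_adj = 102900/1079 ≈ 95.366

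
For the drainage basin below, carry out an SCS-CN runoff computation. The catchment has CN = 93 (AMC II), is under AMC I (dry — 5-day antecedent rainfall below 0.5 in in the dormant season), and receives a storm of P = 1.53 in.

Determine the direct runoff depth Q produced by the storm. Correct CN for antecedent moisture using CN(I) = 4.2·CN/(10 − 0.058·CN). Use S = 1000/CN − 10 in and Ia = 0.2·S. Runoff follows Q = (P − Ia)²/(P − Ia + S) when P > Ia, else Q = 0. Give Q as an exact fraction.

Q = 1068439969/2306967300 in ≈ 0.463 in

Adjust CN=93 to AMC I: 4.2·93/(10 − 0.058·93) → (1953/5) ÷ (2303/500) = 27900/329 ≈ 84.802
Retention S: 1000/CN − 10 with CN=84.802 → S = 500/279 ≈ 1.792 in
Initial abstraction Ia = S/5 = (500/279)/5 = 100/279 ≈ 0.358 in
Since P=1.530 > Ia=0.358: effective rainfall P−Ia = 32687/27900 in
Q = (32687/27900)²/((32687/27900) + 500/279) = (1068439969/778410000)/(82687/27900) = 1068439969/2306967300 in ≈ 0.463 in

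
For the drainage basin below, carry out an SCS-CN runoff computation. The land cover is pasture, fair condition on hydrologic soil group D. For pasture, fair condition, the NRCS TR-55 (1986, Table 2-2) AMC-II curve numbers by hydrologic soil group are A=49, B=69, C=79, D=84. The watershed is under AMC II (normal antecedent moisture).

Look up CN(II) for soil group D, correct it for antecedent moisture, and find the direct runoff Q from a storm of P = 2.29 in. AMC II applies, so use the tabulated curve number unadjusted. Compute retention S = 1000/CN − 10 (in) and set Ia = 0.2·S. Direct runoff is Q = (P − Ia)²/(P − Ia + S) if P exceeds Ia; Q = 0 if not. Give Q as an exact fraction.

NRCS table: pasture, fair condition, soil group D → CN(II) = 84
AMC II — tabulated CN = 84 applies directly.
Retention S: 1000/CN − 10 with CN=84.000 → S = 40/21 ≈ 1.905 in
Initial abstraction Ia = S/5 = (40/21)/5 = 8/21 ≈ 0.381 in
P − Ia = 2.290 − 0.381 = 4009/2100 ≈ 1.909 in (> 0, runoff occurs)
Q = (4009/2100)²/((4009/2100) + 40/21) = (16072081/4410000)/(8009/2100) = 16072081/16818900 in ≈ 0.956 in

Q = 16072081/16818900 in ≈ 0.956 in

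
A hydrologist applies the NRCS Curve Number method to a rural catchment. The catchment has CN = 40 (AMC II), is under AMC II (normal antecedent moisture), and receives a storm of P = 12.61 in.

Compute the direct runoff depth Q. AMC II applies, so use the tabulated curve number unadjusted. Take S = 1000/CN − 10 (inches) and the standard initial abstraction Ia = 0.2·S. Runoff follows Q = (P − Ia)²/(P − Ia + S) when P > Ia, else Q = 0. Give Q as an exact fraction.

Q = 923521/246100 in ≈ 3.753 in

Average conditions: CN = 40 (no AMC adjustment).
Max retention: S = 1000/40 − 10 = 15 in (≈ 15.000 in)
Ia = 0.2·15 = 3 in ≈ 3.000 in
Since P=12.610 > Ia=3.000: effective rainfall P−Ia = 961/100 in
Runoff Q = (P−Ia)²/(P−Ia+S) = (9.610)²/(9.610+15.000) = 923521/246100 ≈ 3.753 in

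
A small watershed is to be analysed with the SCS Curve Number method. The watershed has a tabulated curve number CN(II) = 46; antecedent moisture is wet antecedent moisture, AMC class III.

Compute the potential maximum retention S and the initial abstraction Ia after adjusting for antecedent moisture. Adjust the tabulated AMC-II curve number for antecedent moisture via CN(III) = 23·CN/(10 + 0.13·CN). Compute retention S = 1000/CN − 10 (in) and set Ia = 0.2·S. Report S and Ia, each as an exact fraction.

CN(III) from CN(II)=46: (23·46)/(10 + 0.13·46) = 52900/799 ≈ 66.208
Retention S: 1000/CN − 10 with CN=66.208 → S = 2700/529 ≈ 5.104 in
Ia = 0.2·(2700/529) = 540/529 in ≈ 1.021 in

S = 2700/529 in ≈ 5.104 in; Ia = 540/529 in ≈ 1.021 in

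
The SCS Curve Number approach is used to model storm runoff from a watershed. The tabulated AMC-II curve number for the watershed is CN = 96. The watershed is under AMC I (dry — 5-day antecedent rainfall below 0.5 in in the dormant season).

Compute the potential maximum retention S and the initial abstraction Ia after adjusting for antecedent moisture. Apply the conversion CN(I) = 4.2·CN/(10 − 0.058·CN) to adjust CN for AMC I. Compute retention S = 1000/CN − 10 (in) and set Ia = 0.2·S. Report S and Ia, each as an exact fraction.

Adjust CN=96 to AMC I: 4.2·96/(10 − 0.058·96) → (2016/5) ÷ (554/125) = 25200/277 ≈ 90.975
Max retention: S = 1000/(25200/277) − 10 = 125/126 in (≈ 0.992 in)
Ia = 0.2S: 0.2·0.992 = 0.198 in (exactly 25/126)

S = 125/126 in ≈ 0.992 in; Ia = 25/126 in ≈ 0.198 in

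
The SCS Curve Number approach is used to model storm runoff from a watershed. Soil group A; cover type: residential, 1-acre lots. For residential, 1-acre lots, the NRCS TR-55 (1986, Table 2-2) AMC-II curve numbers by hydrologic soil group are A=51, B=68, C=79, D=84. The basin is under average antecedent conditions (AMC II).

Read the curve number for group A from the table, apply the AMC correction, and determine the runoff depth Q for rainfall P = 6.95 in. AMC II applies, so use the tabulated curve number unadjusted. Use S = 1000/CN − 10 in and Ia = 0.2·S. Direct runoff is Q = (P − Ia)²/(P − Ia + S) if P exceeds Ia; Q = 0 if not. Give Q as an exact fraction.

NRCS table: residential, 1-acre lots, soil group A → CN(II) = 51
AMC II — tabulated CN = 51 applies directly.
S = 1000/51 − 10 = 490/51 in ≈ 9.608 in
Initial abstraction Ia = S/5 = (490/51)/5 = 98/51 ≈ 1.922 in
Since P=6.950 > Ia=1.922: effective rainfall P−Ia = 5129/1020 in
Q: (5129/1020)² ÷ (14929/1020) = 26306641/15227580 in (≈ 1.728 in)

Q = 26306641/15227580 in ≈ 1.728 in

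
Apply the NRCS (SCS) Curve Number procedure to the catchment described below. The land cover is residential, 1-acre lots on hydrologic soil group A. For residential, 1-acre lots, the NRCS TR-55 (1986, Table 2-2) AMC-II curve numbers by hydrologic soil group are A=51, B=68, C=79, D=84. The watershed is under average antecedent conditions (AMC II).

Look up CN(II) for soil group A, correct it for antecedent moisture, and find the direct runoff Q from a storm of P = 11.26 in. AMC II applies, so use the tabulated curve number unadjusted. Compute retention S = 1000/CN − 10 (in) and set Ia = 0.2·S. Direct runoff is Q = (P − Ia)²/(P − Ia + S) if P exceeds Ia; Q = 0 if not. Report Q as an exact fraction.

NRCS table: residential, 1-acre lots, soil group A → CN(II) = 51
CN(II) = 51; AMC II needs no correction.
Retention S: 1000/CN − 10 with CN=51.000 → S = 490/51 ≈ 9.608 in
Ia = 0.2S: 0.2·9.608 = 1.922 in (exactly 98/51)
P − Ia = 11.260 − 1.922 = 23813/2550 ≈ 9.338 in (> 0, runoff occurs)
Q = (23813/2550)²/((23813/2550) + 490/51) = (567058969/6502500)/(48313/2550) = 567058969/123198150 in ≈ 4.603 in

Q = 567058969/123198150 in ≈ 4.603 in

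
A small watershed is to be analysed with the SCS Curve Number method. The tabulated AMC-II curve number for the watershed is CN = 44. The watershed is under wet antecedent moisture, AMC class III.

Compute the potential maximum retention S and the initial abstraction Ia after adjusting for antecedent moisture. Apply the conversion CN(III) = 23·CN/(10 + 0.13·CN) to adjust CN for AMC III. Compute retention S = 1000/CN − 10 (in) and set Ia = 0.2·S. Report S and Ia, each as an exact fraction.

S = 1400/253 in ≈ 5.534 in; Ia = 280/253 in ≈ 1.107 in

CN(III) from CN(II)=44: (23·44)/(10 + 0.13·44) = 25300/393 ≈ 64.377
Max retention: S = 1000/(25300/393) − 10 = 1400/253 in (≈ 5.534 in)
Initial abstraction Ia = S/5 = (1400/253)/5 = 280/253 ≈ 1.107 in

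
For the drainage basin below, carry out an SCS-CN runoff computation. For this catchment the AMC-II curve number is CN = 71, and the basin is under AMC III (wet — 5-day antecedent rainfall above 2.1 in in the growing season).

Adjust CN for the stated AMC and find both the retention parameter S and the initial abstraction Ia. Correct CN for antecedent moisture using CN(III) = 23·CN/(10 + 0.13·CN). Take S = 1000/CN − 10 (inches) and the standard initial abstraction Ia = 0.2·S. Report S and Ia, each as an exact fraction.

S = 2900/1633 in ≈ 1.776 in; Ia = 580/1633 in ≈ 0.355 in

Adjust CN=71 to AMC III: 23·71/(10 + 0.13·71) → 1633 ÷ (1923/100) = 163300/1923 ≈ 84.919
Max retention: S = 1000/(163300/1923) − 10 = 2900/1633 in (≈ 1.776 in)
Initial abstraction Ia = S/5 = (2900/1633)/5 = 580/1633 ≈ 0.355 in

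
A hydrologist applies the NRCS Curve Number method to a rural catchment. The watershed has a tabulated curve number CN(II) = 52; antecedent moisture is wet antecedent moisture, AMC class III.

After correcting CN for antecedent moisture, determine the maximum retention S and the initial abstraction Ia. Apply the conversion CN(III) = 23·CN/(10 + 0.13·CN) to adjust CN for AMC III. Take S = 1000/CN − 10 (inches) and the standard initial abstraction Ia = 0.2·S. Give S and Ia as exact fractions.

S = 1200/299 in ≈ 4.013 in; Ia = 240/299 in ≈ 0.803 in

Wet (AMC III): CN(III) = 23·52/(10 + 0.13·52) = 1196/(419/25) = 29900/419 ≈ 71.360
Retention S: 1000/CN − 10 with CN=71.360 → S = 1200/299 ≈ 4.013 in
Ia = 0.2·(1200/299) = 240/299 in ≈ 0.803 in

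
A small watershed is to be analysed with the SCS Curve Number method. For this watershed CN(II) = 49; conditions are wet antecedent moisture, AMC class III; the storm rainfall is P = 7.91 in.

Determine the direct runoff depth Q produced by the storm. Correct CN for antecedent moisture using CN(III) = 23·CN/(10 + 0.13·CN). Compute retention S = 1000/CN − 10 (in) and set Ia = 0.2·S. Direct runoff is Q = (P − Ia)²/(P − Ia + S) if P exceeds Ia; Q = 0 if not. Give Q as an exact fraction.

CN(III) from CN(II)=49: (23·49)/(10 + 0.13·49) = 112700/1637 ≈ 68.845
Retention S: 1000/CN − 10 with CN=68.845 → S = 5100/1127 ≈ 4.525 in
Initial abstraction Ia = S/5 = (5100/1127)/5 = 1020/1127 ≈ 0.905 in
P − Ia = 7.910 − 0.905 = 789457/112700 ≈ 7.005 in (> 0, runoff occurs)
Q = (789457/112700)²/((789457/112700) + 5100/1127) = (623242354849/12701290000)/(1299457/112700) = 623242354849/146448803900 in ≈ 4.256 in

Q = 623242354849/146448803900 in ≈ 4.256 in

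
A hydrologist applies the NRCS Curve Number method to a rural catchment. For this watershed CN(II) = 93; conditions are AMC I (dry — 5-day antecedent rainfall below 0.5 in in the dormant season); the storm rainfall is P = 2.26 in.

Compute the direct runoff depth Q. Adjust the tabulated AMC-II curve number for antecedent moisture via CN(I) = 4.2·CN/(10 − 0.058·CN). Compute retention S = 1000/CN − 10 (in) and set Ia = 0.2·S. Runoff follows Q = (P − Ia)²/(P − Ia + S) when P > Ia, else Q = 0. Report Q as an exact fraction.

CN(I) from CN(II)=93: (4.2·93)/(10 − 0.058·93) = 27900/329 ≈ 84.802
Retention S: 1000/CN − 10 with CN=84.802 → S = 500/279 ≈ 1.792 in
Ia = 0.2·(500/279) = 100/279 in ≈ 0.358 in
Excess rainfall: 2.260 − 0.358 = 1.902 in; P > Ia so Q > 0
Runoff Q = (P−Ia)²/(P−Ia+S) = (1.902)²/(1.902+1.792) = 703681729/718801650 ≈ 0.979 in

Q = 703681729/718801650 in ≈ 0.979 in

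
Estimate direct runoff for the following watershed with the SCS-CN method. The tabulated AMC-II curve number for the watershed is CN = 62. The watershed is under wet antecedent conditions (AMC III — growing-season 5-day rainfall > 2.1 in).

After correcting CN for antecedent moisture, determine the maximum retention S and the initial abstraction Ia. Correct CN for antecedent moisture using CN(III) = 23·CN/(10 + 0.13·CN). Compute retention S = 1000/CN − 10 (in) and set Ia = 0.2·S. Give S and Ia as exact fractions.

Adjust CN=62 to AMC III: 23·62/(10 + 0.13·62) → 1426 ÷ (903/50) = 71300/903 ≈ 78.959
Max retention: S = 1000/(71300/903) − 10 = 1900/713 in (≈ 2.665 in)
Initial abstraction Ia = S/5 = (1900/713)/5 = 380/713 ≈ 0.533 in

S = 1900/713 in ≈ 2.665 in; Ia = 380/713 in ≈ 0.533 in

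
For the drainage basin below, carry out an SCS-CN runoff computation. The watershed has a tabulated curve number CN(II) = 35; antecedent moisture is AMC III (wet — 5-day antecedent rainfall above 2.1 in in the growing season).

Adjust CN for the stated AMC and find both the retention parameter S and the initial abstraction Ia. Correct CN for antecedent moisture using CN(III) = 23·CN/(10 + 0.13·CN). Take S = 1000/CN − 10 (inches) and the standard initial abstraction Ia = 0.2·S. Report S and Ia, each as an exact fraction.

S = 1300/161 in ≈ 8.075 in; Ia = 260/161 in ≈ 1.615 in

Wet (AMC III): CN(III) = 23·35/(10 + 0.13·35) = 805/(291/20) = 16100/291 ≈ 55.326
S = 1000/(16100/291) − 10 = 1300/161 in ≈ 8.075 in
Ia = 0.2·(1300/161) = 260/161 in ≈ 1.615 in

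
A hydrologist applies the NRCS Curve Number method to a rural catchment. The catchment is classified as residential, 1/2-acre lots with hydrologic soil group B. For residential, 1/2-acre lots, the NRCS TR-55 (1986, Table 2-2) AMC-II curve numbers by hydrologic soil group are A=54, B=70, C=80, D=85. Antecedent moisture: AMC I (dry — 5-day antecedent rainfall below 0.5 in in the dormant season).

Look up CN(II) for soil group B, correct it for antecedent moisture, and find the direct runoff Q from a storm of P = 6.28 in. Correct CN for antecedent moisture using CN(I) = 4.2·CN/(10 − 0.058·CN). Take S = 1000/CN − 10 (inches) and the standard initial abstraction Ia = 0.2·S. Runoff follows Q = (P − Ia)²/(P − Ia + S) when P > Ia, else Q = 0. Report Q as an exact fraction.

Q = 26967249/21673925 in ≈ 1.244 in

NRCS table: residential, 1/2-acre lots, soil group B → CN(II) = 70
Adjust CN=70 to AMC I: 4.2·70/(10 − 0.058·70) → 294 ÷ (297/50) = 4900/99 ≈ 49.495
S = 1000/(4900/99) − 10 = 500/49 in ≈ 10.204 in
Ia = 0.2S: 0.2·10.204 = 2.041 in (exactly 100/49)
Excess rainfall: 6.280 − 2.041 = 4.239 in; P > Ia so Q > 0
Q = (5193/1225)²/((5193/1225) + 500/49) = (26967249/1500625)/(17693/1225) = 26967249/21673925 in ≈ 1.244 in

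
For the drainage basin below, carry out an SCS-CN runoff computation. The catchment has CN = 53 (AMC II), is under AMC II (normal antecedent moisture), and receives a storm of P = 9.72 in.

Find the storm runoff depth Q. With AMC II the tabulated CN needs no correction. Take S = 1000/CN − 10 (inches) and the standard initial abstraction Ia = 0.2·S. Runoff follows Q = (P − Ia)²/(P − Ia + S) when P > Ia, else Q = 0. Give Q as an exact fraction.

Q = 110859841/29519675 in ≈ 3.755 in

CN(II) = 53; AMC II needs no correction.
Max retention: S = 1000/53 − 10 = 470/53 in (≈ 8.868 in)
Ia = 0.2·(470/53) = 94/53 in ≈ 1.774 in
Excess rainfall: 9.720 − 1.774 = 7.946 in; P > Ia so Q > 0
Runoff Q = (P−Ia)²/(P−Ia+S) = (7.946)²/(7.946+8.868) = 110859841/29519675 ≈ 3.755 in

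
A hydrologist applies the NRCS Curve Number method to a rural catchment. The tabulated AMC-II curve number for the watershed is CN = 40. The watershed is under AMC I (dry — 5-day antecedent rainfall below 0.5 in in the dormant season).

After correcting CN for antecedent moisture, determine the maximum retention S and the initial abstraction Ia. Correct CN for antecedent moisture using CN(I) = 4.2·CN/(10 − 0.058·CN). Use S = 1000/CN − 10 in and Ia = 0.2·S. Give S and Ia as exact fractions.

CN(I) from CN(II)=40: (4.2·40)/(10 − 0.058·40) = 175/8 ≈ 21.875
S = 1000/(175/8) − 10 = 250/7 in ≈ 35.714 in
Ia = 0.2·(250/7) = 50/7 in ≈ 7.143 in

S = 250/7 in ≈ 35.714 in; Ia = 50/7 in ≈ 7.143 in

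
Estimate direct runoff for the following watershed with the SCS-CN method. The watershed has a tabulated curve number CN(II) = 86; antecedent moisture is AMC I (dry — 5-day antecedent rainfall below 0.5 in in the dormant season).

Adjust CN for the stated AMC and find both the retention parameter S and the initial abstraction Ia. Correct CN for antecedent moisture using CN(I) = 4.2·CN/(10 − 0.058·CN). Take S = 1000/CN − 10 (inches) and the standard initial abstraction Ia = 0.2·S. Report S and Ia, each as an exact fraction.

S = 500/129 in ≈ 3.876 in; Ia = 100/129 in ≈ 0.775 in

Dry (AMC I): CN(I) = 4.2·86/(10 − 0.058·86) = (1806/5)/(1253/250) = 12900/179 ≈ 72.067
Retention S: 1000/CN − 10 with CN=72.067 → S = 500/129 ≈ 3.876 in
Initial abstraction Ia = S/5 = (500/129)/5 = 100/129 ≈ 0.775 in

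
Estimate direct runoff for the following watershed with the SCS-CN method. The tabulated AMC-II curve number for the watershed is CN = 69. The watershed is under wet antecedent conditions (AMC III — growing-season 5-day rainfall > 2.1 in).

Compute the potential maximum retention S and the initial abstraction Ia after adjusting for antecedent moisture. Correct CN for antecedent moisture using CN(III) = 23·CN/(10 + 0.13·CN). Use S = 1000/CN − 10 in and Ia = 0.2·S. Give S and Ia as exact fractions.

Adjust CN=69 to AMC III: 23·69/(10 + 0.13·69) → 1587 ÷ (1897/100) = 158700/1897 ≈ 83.658
Max retention: S = 1000/(158700/1897) − 10 = 3100/1587 in (≈ 1.953 in)
Ia = 0.2·(3100/1587) = 620/1587 in ≈ 0.391 in

S = 3100/1587 in ≈ 1.953 in; Ia = 620/1587 in ≈ 0.391 in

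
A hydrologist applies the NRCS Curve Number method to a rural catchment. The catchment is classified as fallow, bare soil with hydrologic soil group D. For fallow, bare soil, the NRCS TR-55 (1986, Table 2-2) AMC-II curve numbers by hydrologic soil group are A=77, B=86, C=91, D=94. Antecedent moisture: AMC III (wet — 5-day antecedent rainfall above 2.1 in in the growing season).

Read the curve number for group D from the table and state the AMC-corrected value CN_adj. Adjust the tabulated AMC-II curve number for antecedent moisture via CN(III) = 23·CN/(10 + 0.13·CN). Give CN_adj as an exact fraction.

NRCS table: fallow, bare soil, soil group D → CN(II) = 94
Adjust CN=94 to AMC III: 23·94/(10 + 0.13·94) → 2162 ÷ (1111/50) = 108100/1111 ≈ 97.300

CN_adj = 108100/1111 ≈ 97.300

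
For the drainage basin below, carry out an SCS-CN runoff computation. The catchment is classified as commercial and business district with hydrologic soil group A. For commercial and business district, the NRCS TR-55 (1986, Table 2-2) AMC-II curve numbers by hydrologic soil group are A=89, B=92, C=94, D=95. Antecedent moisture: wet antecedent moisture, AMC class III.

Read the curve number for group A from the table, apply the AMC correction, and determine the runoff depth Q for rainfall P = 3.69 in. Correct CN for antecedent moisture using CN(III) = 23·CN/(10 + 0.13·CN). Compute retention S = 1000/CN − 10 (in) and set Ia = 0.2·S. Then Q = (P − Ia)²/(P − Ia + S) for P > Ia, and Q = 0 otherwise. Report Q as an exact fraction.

Q = 537791955649/172632312100 in ≈ 3.115 in

NRCS table: commercial and business district, soil group A → CN(II) = 89
CN(III) from CN(II)=89: (23·89)/(10 + 0.13·89) = 204700/2157 ≈ 94.900
S = 1000/(204700/2157) − 10 = 1100/2047 in ≈ 0.537 in
Ia = 0.2·(1100/2047) = 220/2047 in ≈ 0.107 in
Excess rainfall: 3.690 − 0.107 = 3.583 in; P > Ia so Q > 0
Q: (733343/204700)² ÷ (843343/204700) = 537791955649/172632312100 in (≈ 3.115 in)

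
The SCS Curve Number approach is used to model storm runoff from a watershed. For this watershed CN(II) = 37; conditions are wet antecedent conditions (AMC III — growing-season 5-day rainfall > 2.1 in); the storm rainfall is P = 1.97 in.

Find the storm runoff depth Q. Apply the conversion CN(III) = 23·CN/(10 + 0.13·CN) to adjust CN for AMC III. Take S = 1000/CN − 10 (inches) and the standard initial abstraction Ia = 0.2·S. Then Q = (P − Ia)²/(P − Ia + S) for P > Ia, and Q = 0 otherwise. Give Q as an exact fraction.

Q = 1734472609/57157159700 in ≈ 0.030 in

Adjust CN=37 to AMC III: 23·37/(10 + 0.13·37) → 851 ÷ (1481/100) = 85100/1481 ≈ 57.461
Max retention: S = 1000/(85100/1481) − 10 = 6300/851 in (≈ 7.403 in)
Initial abstraction Ia = S/5 = (6300/851)/5 = 1260/851 ≈ 1.481 in
P − Ia = 1.970 − 1.481 = 41647/85100 ≈ 0.489 in (> 0, runoff occurs)
Q = (41647/85100)²/((41647/85100) + 6300/851) = (1734472609/7242010000)/(671647/85100) = 1734472609/57157159700 in ≈ 0.030 in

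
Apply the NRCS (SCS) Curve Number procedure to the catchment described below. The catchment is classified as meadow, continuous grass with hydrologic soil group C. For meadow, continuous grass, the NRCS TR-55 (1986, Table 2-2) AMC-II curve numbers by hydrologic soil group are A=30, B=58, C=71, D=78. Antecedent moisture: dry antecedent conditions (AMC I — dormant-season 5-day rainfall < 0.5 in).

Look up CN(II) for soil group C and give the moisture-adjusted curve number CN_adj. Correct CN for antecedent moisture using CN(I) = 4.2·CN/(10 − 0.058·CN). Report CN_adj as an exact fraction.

NRCS table: meadow, continuous grass, soil group C → CN(II) = 71
Adjust CN=71 to AMC I: 4.2·71/(10 − 0.058·71) → (1491/5) ÷ (2941/500) = 149100/2941 ≈ 50.697

CN_adj = 149100/2941 ≈ 50.697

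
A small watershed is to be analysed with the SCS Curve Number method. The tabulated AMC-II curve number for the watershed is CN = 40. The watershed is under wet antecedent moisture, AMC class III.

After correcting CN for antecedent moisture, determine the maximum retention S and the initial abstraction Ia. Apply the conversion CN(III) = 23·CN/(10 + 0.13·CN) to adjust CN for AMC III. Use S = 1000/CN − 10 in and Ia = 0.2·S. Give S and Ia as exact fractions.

Adjust CN=40 to AMC III: 23·40/(10 + 0.13·40) → 920 ÷ (76/5) = 1150/19 ≈ 60.526
Max retention: S = 1000/(1150/19) − 10 = 150/23 in (≈ 6.522 in)
Ia = 0.2S: 0.2·6.522 = 1.304 in (exactly 30/23)

S = 150/23 in ≈ 6.522 in; Ia = 30/23 in ≈ 1.304 in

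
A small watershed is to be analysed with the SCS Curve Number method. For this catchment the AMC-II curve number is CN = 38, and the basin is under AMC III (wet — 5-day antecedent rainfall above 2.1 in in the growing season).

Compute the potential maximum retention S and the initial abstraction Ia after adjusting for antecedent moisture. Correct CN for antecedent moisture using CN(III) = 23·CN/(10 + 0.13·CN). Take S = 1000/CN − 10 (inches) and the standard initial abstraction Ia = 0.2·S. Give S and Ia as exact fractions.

CN(III) from CN(II)=38: (23·38)/(10 + 0.13·38) = 43700/747 ≈ 58.501
Max retention: S = 1000/(43700/747) − 10 = 3100/437 in (≈ 7.094 in)
Initial abstraction Ia = S/5 = (3100/437)/5 = 620/437 ≈ 1.419 in

S = 3100/437 in ≈ 7.094 in; Ia = 620/437 in ≈ 1.419 in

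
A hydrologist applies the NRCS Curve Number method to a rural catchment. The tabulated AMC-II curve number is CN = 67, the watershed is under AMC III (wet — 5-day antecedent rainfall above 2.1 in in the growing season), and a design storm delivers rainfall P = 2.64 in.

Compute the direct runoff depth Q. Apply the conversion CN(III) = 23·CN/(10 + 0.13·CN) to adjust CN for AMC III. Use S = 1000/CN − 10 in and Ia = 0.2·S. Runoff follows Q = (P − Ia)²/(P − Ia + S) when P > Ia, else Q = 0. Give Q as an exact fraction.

Adjust CN=67 to AMC III: 23·67/(10 + 0.13·67) → 1541 ÷ (1871/100) = 154100/1871 ≈ 82.362
S = 1000/(154100/1871) − 10 = 3300/1541 in ≈ 2.141 in
Initial abstraction Ia = S/5 = (3300/1541)/5 = 660/1541 ≈ 0.428 in
P − Ia = 2.640 − 0.428 = 85206/38525 ≈ 2.212 in (> 0, runoff occurs)
Q = (85206/38525)²/((85206/38525) + 3300/1541) = (7260062436/1484175625)/(167706/38525) = 3333362/2966425 in ≈ 1.124 in

Q = 3333362/2966425 in ≈ 1.124 in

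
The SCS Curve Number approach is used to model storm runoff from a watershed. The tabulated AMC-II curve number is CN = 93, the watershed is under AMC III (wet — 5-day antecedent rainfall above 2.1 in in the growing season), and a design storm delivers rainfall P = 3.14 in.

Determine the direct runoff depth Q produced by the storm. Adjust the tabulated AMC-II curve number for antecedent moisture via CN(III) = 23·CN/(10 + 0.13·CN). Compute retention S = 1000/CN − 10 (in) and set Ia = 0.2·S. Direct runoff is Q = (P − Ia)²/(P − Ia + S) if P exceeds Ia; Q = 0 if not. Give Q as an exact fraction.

Adjust CN=93 to AMC III: 23·93/(10 + 0.13·93) → 2139 ÷ (2209/100) = 213900/2209 ≈ 96.831
S = 1000/(213900/2209) − 10 = 700/2139 in ≈ 0.327 in
Ia = 0.2S: 0.2·0.327 = 0.065 in (exactly 140/2139)
P − Ia = 3.140 − 0.065 = 328823/106950 ≈ 3.075 in (> 0, runoff occurs)
Runoff Q = (P−Ia)²/(P−Ia+S) = (3.075)²/(3.075+0.327) = 108124565329/38910869850 ≈ 2.779 in

Q = 108124565329/38910869850 in ≈ 2.779 in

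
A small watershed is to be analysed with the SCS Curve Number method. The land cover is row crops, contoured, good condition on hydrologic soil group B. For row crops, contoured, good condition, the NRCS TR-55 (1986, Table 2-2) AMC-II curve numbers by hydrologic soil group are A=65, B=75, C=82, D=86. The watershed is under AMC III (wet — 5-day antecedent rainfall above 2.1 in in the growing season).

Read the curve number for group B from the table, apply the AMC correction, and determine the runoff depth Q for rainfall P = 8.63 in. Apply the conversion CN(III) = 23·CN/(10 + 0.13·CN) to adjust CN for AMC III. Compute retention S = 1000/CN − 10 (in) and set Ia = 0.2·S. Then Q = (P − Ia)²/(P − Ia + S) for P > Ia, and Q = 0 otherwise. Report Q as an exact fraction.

Q = 3311657209/466074300 in ≈ 7.105 in

NRCS table: row crops, contoured, good condition, soil group B → CN(II) = 75
Adjust CN=75 to AMC III: 23·75/(10 + 0.13·75) → 1725 ÷ (79/4) = 6900/79 ≈ 87.342
S = 1000/(6900/79) − 10 = 100/69 in ≈ 1.449 in
Initial abstraction Ia = S/5 = (100/69)/5 = 20/69 ≈ 0.290 in
Since P=8.630 > Ia=0.290: effective rainfall P−Ia = 57547/6900 in
Q: (57547/6900)² ÷ (67547/6900) = 3311657209/466074300 in (≈ 7.105 in)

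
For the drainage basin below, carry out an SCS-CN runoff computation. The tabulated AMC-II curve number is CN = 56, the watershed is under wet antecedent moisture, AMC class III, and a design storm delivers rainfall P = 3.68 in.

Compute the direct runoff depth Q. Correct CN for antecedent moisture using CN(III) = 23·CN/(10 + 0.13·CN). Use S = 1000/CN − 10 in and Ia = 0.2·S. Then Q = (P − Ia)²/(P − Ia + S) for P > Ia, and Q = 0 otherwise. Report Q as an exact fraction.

Q = 36372961/25973325 in ≈ 1.400 in

Adjust CN=56 to AMC III: 23·56/(10 + 0.13·56) → 1288 ÷ (432/25) = 4025/54 ≈ 74.537
S = 1000/(4025/54) − 10 = 550/161 in ≈ 3.416 in
Ia = 0.2S: 0.2·3.416 = 0.683 in (exactly 110/161)
Excess rainfall: 3.680 − 0.683 = 2.997 in; P > Ia so Q > 0
Q = (12062/4025)²/((12062/4025) + 550/161) = (145491844/16200625)/(25812/4025) = 36372961/25973325 in ≈ 1.400 in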